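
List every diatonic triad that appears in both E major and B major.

E, G#m, B, C#m

Triads in E major: E major (I), F# minor (ii), G# minor (iii), A major (IV), B major (V), C# minor (vi), D# diminished (vii°).
Triads in B major: B major (I), C# minor (ii), D# minor (iii), E major (IV), F# major (V), G# minor (vi), A# diminished (vii°).
Shared triads with their functions: E major (I in E major, IV in B major); G# minor (iii in E major, vi in B major); B major (V in E major, I in B major); C# minor (vi in E major, ii in B major).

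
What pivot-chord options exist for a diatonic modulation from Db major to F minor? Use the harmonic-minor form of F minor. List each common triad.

Triads in Db major: Db major (I), Eb minor (ii), F minor (iii), Gb major (IV), Ab major (V), Bb minor (vi), C diminished (vii°).
Triads in F minor (harmonic minor): F minor (i), G diminished (ii°), Ab augmented (III+), Bb minor (iv), C major (V), Db major (VI), E diminished (vii°).
Shared triads with their functions: Db major (I in Db major, VI in F minor); F minor (iii in Db major, i in F minor); Bb minor (vi in Db major, iv in F minor).

Db, Fm, Bbm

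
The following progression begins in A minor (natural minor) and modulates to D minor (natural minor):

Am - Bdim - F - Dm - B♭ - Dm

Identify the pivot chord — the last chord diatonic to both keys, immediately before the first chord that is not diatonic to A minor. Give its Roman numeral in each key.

Dm — iv in A minor, i in D minor

Chords diatonic to A minor: Am, Bdim, C, Dm, Em, F, G.
Reading the progression, the first chord not in that set is B♭, so the modulation leaves A minor there.
The chord immediately before B♭ is Dm, which is diatonic to both keys: iv in A minor and i in D minor.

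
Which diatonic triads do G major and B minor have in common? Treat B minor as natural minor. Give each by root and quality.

G, Bm, D, Em

Triads in G major: G (I), Am (ii), Bm (iii), C (IV), D (V), Em (vi), F#dim (vii°).
Triads in B minor (natural minor): Bm (i), C#dim (ii°), D (III), Em (iv), F#m (v), G (VI), A (VII).
Shared triads with their functions: G (I in G major, VI in B minor); Bm (iii in G major, i in B minor); D (V in G major, III in B minor); Em (vi in G major, iv in B minor).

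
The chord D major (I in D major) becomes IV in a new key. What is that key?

A major

The numeral IV denotes a major triad on scale degree 4. With D on degree 4, the tonic of the new key is A.
Degree 4 carries a major triad in major keys, so the destination is A major.
Check: the diatonic triads of A major are A (I), Bm (ii), C#m (iii), D (IV), E (V), F#m (vi), G#dim (vii°) — D major is indeed IV.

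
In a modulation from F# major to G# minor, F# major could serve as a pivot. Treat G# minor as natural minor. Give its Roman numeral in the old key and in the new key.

The scale of F# major is F# G# A# B C# D# E#; F# is degree 1, and the triad built there (F#-A#-C#) is major, so it is I.
The scale of G# minor (natural minor) is G# A# B C# D# E F#; F# is degree 7, and the triad built there (F#-A#-C#) is major, so it is VII.

I in F# major; VII in G# minor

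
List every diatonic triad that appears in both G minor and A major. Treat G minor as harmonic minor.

Triads in G minor (harmonic minor): Gm (i), Adim (ii°), Bbaug (III+), Cm (iv), D (V), Eb (VI), F#dim (vii°).
Triads in A major: A (I), Bm (ii), C#m (iii), D (IV), E (V), F#m (vi), G#dim (vii°).
Shared triads with their functions: D (V in G minor, IV in A major).

D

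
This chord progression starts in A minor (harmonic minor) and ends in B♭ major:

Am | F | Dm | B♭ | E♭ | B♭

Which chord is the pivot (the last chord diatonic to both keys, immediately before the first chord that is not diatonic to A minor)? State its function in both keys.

Dm — iv in A minor, iii in B♭ major

Chords diatonic to A minor: Am, Bdim, Caug, Dm, E, F, G♯dim.
Reading the progression, the first chord not in that set is B♭, so the modulation leaves A minor there.
The chord immediately before B♭ is Dm, which is diatonic to both keys: iv in A minor and iii in B♭ major.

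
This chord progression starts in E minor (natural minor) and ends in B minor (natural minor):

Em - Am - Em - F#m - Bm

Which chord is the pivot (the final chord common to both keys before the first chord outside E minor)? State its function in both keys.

Em — i in E minor, iv in B minor

Chords diatonic to E minor: Em, F#dim, G, Am, Bm, C, D.
Reading the progression, the first chord not in that set is F#m, so the modulation leaves E minor there.
The chord immediately before F#m is Em, which is diatonic to both keys: i in E minor and iv in B minor.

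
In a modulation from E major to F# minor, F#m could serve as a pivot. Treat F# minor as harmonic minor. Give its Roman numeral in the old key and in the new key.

The scale of E major is E F# G# A B C# D#; F# is degree 2, and the triad built there (F#-A-C#) is minor, so it is ii.
The scale of F# minor (harmonic minor) is F# G# A B C# D E#; F# is degree 1, and the triad built there (F#-A-C#) is minor, so it is i.

ii in E major; i in F# minor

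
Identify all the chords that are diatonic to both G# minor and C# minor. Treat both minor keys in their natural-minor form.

Triads in G# minor (natural minor): G# minor (i), A# diminished (ii°), B major (III), C# minor (iv), D# minor (v), E major (VI), F# major (VII).
Triads in C# minor (natural minor): C# minor (i), D# diminished (ii°), E major (III), F# minor (iv), G# minor (v), A major (VI), B major (VII).
Shared triads with their functions: G# minor (i in G# minor, v in C# minor); B major (III in G# minor, VII in C# minor); C# minor (iv in G# minor, i in C# minor); E major (VI in G# minor, III in C# minor).

G#m, B, C#m, E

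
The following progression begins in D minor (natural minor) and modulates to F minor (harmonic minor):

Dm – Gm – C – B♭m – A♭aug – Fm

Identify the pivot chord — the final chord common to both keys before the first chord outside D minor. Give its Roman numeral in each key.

C — VII in D minor, V in F minor

Chords diatonic to D minor: Dm, Edim, F, Gm, Am, B♭, C.
Reading the progression, the first chord not in that set is B♭m, so the modulation leaves D minor there.
The chord immediately before B♭m is C, which is diatonic to both keys: VII in D minor and V in F minor.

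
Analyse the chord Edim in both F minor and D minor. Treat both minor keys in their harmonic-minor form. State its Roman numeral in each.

The scale of F minor (harmonic minor) is F G Ab Bb C Db E; E is degree 7, and the triad built there (E-G-Bb) is diminished, so it is vii°.
The scale of D minor (harmonic minor) is D E F G A Bb C#; E is degree 2, and the triad built there (E-G-Bb) is diminished, so it is ii°.

vii° in F minor; ii° in D minor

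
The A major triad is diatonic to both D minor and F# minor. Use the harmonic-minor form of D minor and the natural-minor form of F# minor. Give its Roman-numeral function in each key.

V in D minor; III in F# minor

The scale of D minor (harmonic minor) is D E F G A Bb C#; A is degree 5, and the triad built there (A-C#-E) is major, so it is V.
The scale of F# minor (natural minor) is F# G# A B C# D E; A is degree 3, and the triad built there (A-C#-E) is major, so it is III.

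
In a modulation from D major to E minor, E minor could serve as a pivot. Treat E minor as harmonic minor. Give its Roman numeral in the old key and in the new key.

ii in D major; i in E minor

The scale of D major is D E F# G A B C#; E is degree 2, and the triad built there (E-G-B) is minor, so it is ii.
The scale of E minor (harmonic minor) is E F# G A B C D#; E is degree 1, and the triad built there (E-G-B) is minor, so it is i.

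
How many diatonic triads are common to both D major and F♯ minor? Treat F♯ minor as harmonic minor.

Diatonic triads of D major: D (I), Em (ii), F♯m (iii), G (IV), A (V), Bm (vi), C♯dim (vii°).
Diatonic triads of F♯ minor (harmonic minor): F♯m (i), G♯dim (ii°), Aaug (III+), Bm (iv), C♯ (V), D (VI), E♯dim (vii°).
Matching root and quality in both lists: D, F♯m, Bm.
That gives 3 common triads.

3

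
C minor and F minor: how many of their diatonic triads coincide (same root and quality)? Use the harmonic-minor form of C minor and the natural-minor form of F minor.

Diatonic triads of C minor (harmonic minor): Cm (i), Ddim (ii°), Ebaug (III+), Fm (iv), G (V), Ab (VI), Bdim (vii°).
Diatonic triads of F minor (natural minor): Fm (i), Gdim (ii°), Ab (III), Bbm (iv), Cm (v), Db (VI), Eb (VII).
Matching root and quality in both lists: Cm, Fm, Ab.
That gives 3 common triads.

3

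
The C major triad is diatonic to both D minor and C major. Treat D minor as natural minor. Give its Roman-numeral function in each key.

VII in D minor; I in C major

The scale of D minor (natural minor) is D E F G A B♭ C; C is degree 7, and the triad built there (C-E-G) is major, so it is VII.
The scale of C major is C D E F G A B; C is degree 1, and the triad built there (C-E-G) is major, so it is I.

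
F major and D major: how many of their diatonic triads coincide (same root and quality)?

0

Diatonic triads of F major: F major (I), G minor (ii), A minor (iii), Bb major (IV), C major (V), D minor (vi), E diminished (vii°).
Diatonic triads of D major: D major (I), E minor (ii), F# minor (iii), G major (IV), A major (V), B minor (vi), C# diminished (vii°).
No triad has the same root and quality in both keys.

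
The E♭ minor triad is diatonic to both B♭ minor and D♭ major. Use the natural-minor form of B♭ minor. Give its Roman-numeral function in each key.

iv in B♭ minor; ii in D♭ major

The scale of B♭ minor (natural minor) is B♭ C D♭ E♭ F G♭ A♭; E♭ is degree 4, and the triad built there (E♭-G♭-B♭) is minor, so it is iv.
The scale of D♭ major is D♭ E♭ F G♭ A♭ B♭ C; E♭ is degree 2, and the triad built there (E♭-G♭-B♭) is minor, so it is ii.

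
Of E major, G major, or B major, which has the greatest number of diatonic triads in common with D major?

G major

Triads of D major: D (I), Em (ii), F♯m (iii), G (IV), A (V), Bm (vi), C♯dim (vii°).
E major shares 2: F♯m, A.
G major shares 4: D, Em, G, Bm.
B major shares 0: none.
The most common triads (4) are shared with G major.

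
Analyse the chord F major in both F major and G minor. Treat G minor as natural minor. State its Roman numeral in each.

I in F major; VII in G minor

The scale of F major is F G A B♭ C D E; F is degree 1, and the triad built there (F-A-C) is major, so it is I.
The scale of G minor (natural minor) is G A B♭ C D E♭ F; F is degree 7, and the triad built there (F-A-C) is major, so it is VII.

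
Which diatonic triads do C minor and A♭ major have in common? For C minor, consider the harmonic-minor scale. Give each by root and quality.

Cm, Fm, A♭

Triads in C minor (harmonic minor): Cm (i), Ddim (ii°), E♭aug (III+), Fm (iv), G (V), A♭ (VI), Bdim (vii°).
Triads in A♭ major: A♭ (I), B♭m (ii), Cm (iii), D♭ (IV), E♭ (V), Fm (vi), Gdim (vii°).
Shared triads with their functions: Cm (i in C minor, iii in A♭ major); Fm (iv in C minor, vi in A♭ major); A♭ (VI in C minor, I in A♭ major).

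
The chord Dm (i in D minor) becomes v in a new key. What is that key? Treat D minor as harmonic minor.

The numeral v denotes a minor triad on scale degree 5. With D on degree 5, the tonic of the new key is G.
Degree 5 carries a minor triad in natural-minor keys, so the destination is G minor.
Check: the diatonic triads of G minor (natural minor) are Gm (i), Adim (ii°), Bb (III), Cm (iv), Dm (v), Eb (VI), F (VII) — Dm is indeed v.

G minor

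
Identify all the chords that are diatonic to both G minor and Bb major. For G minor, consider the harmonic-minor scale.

Triads in G minor (harmonic minor): Gm (i), Adim (ii°), Bbaug (III+), Cm (iv), D (V), Eb (VI), F#dim (vii°).
Triads in Bb major: Bb (I), Cm (ii), Dm (iii), Eb (IV), F (V), Gm (vi), Adim (vii°).
Shared triads with their functions: Gm (i in G minor, vi in Bb major); Adim (ii° in G minor, vii° in Bb major); Cm (iv in G minor, ii in Bb major); Eb (VI in G minor, IV in Bb major).

Gm, Adim, Cm, Eb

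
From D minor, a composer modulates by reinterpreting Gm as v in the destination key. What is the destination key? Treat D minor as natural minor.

The numeral v denotes a minor triad on scale degree 5. With G on degree 5, the tonic of the new key is C.
Degree 5 carries a minor triad in natural-minor keys, so the destination is C minor.
Check: the diatonic triads of C minor (natural minor) are Cm (i), Ddim (ii°), Eb (III), Fm (iv), Gm (v), Ab (VI), Bb (VII) — Gm is indeed v.

C minor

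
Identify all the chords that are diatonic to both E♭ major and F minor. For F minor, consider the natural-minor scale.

E♭, Fm, A♭, Cm

Triads in E♭ major: E♭ (I), Fm (ii), Gm (iii), A♭ (IV), B♭ (V), Cm (vi), Ddim (vii°).
Triads in F minor (natural minor): Fm (i), Gdim (ii°), A♭ (III), B♭m (iv), Cm (v), D♭ (VI), E♭ (VII).
Shared triads with their functions: E♭ (I in E♭ major, VII in F minor); Fm (ii in E♭ major, i in F minor); A♭ (IV in E♭ major, III in F minor); Cm (vi in E♭ major, v in F minor).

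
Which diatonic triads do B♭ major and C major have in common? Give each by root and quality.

Dm, F

Triads in B♭ major: B♭ (I), Cm (ii), Dm (iii), E♭ (IV), F (V), Gm (vi), Adim (vii°).
Triads in C major: C (I), Dm (ii), Em (iii), F (IV), G (V), Am (vi), Bdim (vii°).
Shared triads with their functions: Dm (iii in B♭ major, ii in C major); F (V in B♭ major, IV in C major).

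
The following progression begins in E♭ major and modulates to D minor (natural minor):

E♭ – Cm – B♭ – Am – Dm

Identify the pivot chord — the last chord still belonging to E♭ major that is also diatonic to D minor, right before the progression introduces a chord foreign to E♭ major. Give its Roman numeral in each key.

B♭ — V in E♭ major, VI in D minor

Chords diatonic to E♭ major: E♭, Fm, Gm, A♭, B♭, Cm, Ddim.
Reading the progression, the first chord not in that set is Am, so the modulation leaves E♭ major there.
The chord immediately before Am is B♭, which is diatonic to both keys: V in E♭ major and VI in D minor.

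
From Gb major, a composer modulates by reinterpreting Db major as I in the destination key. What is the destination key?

The numeral I denotes a major triad on scale degree 1. With Db on degree 1, the tonic of the new key is Db.
Degree 1 carries a major triad in major keys, so the destination is Db major.
Check: the diatonic triads of Db major are Db (I), Ebm (ii), Fm (iii), Gb (IV), Ab (V), Bbm (vi), Cdim (vii°) — Db major is indeed I.

Db major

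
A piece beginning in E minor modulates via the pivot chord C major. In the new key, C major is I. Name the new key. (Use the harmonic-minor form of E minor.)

C major

The numeral I denotes a major triad on scale degree 1. With C on degree 1, the tonic of the new key is C.
Degree 1 carries a major triad in major keys, so the destination is C major.
Check: the diatonic triads of C major are C (I), Dm (ii), Em (iii), F (IV), G (V), Am (vi), Bdim (vii°) — C major is indeed I.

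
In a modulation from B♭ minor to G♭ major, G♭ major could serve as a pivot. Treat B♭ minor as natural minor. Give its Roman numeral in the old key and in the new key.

VI in B♭ minor; I in G♭ major

The scale of B♭ minor (natural minor) is B♭ C D♭ E♭ F G♭ A♭; G♭ is degree 6, and the triad built there (G♭-B♭-D♭) is major, so it is VI.
The scale of G♭ major is G♭ A♭ B♭ C♭ D♭ E♭ F; G♭ is degree 1, and the triad built there (G♭-B♭-D♭) is major, so it is I.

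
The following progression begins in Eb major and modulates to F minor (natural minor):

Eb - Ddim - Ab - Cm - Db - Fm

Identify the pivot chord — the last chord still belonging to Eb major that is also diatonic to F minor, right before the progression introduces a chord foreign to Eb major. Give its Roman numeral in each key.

Cm — vi in Eb major, v in F minor

Chords diatonic to Eb major: Eb, Fm, Gm, Ab, Bb, Cm, Ddim.
Reading the progression, the first chord not in that set is Db, so the modulation leaves Eb major there.
The chord immediately before Db is Cm, which is diatonic to both keys: vi in Eb major and v in F minor.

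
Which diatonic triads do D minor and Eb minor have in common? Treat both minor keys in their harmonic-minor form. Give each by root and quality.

Bb

Triads in D minor (harmonic minor): Dm (i), Edim (ii°), Faug (III+), Gm (iv), A (V), Bb (VI), C#dim (vii°).
Triads in Eb minor (harmonic minor): Ebm (i), Fdim (ii°), Gbaug (III+), Abm (iv), Bb (V), Cb (VI), Ddim (vii°).
Shared triads with their functions: Bb (VI in D minor, V in Eb minor).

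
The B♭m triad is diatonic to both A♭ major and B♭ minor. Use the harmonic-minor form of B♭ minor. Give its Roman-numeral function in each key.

ii in A♭ major; i in B♭ minor

The scale of A♭ major is A♭ B♭ C D♭ E♭ F G; B♭ is degree 2, and the triad built there (B♭-D♭-F) is minor, so it is ii.
The scale of B♭ minor (harmonic minor) is B♭ C D♭ E♭ F G♭ A; B♭ is degree 1, and the triad built there (B♭-D♭-F) is minor, so it is i.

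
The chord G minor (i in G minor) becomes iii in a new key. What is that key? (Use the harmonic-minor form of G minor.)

The numeral iii denotes a minor triad on scale degree 3. With G on degree 3, the tonic of the new key is Eb.
Degree 3 carries a minor triad in major keys, so the destination is Eb major.
Check: the diatonic triads of Eb major are Eb (I), Fm (ii), Gm (iii), Ab (IV), Bb (V), Cm (vi), Ddim (vii°) — G minor is indeed iii.

Eb major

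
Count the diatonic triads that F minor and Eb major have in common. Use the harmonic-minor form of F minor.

1

Diatonic triads of F minor (harmonic minor): F minor (i), G diminished (ii°), Ab augmented (III+), Bb minor (iv), C major (V), Db major (VI), E diminished (vii°).
Diatonic triads of Eb major: Eb major (I), F minor (ii), G minor (iii), Ab major (IV), Bb major (V), C minor (vi), D diminished (vii°).
Matching root and quality in both lists: F minor.
That gives 1 common triad.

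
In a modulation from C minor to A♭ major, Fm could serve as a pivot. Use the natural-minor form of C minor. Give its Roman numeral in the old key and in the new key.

The scale of C minor (natural minor) is C D E♭ F G A♭ B♭; F is degree 4, and the triad built there (F-A♭-C) is minor, so it is iv.
The scale of A♭ major is A♭ B♭ C D♭ E♭ F G; F is degree 6, and the triad built there (F-A♭-C) is minor, so it is vi.

iv in C minor; vi in A♭ major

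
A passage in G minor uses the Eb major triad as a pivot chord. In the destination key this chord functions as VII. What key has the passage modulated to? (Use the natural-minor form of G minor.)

The numeral VII denotes a major triad on scale degree 7. With Eb on degree 7, the tonic of the new key is F.
Degree 7 carries a major triad in natural-minor keys, so the destination is F minor.
Check: the diatonic triads of F minor (natural minor) are Fm (i), Gdim (ii°), Ab (III), Bbm (iv), Cm (v), Db (VI), Eb (VII) — Eb major is indeed VII.

F minor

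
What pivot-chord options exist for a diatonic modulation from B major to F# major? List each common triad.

Triads in B major: B (I), C#m (ii), D#m (iii), E (IV), F# (V), G#m (vi), A#dim (vii°).
Triads in F# major: F# (I), G#m (ii), A#m (iii), B (IV), C# (V), D#m (vi), E#dim (vii°).
Shared triads with their functions: B (I in B major, IV in F# major); D#m (iii in B major, vi in F# major); F# (V in B major, I in F# major); G#m (vi in B major, ii in F# major).

B, D#m, F#, G#m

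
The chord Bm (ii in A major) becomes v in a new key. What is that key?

The numeral v denotes a minor triad on scale degree 5. With B on degree 5, the tonic of the new key is E.
Degree 5 carries a minor triad in natural-minor keys, so the destination is E minor.
Check: the diatonic triads of E minor (natural minor) are Em (i), F#dim (ii°), G (III), Am (iv), Bm (v), C (VI), D (VII) — Bm is indeed v.

E minor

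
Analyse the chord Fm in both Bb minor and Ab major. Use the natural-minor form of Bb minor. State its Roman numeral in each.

v in Bb minor; vi in Ab major

The scale of Bb minor (natural minor) is Bb C Db Eb F Gb Ab; F is degree 5, and the triad built there (F-Ab-C) is minor, so it is v.
The scale of Ab major is Ab Bb C Db Eb F G; F is degree 6, and the triad built there (F-Ab-C) is minor, so it is vi.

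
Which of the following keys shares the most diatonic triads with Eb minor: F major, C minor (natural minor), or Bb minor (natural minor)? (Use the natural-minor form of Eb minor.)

Triads of Eb minor (natural minor): Eb minor (i), F diminished (ii°), Gb major (III), Ab minor (iv), Bb minor (v), Cb major (VI), Db major (VII).
F major shares 0: none.
C minor (natural minor) shares 0: none.
Bb minor (natural minor) shares 4: Ebm, Gb, Bbm, Db.
The most common triads (4) are shared with Bb minor.

Bb minor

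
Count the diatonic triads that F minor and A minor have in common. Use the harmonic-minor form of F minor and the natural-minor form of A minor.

1

Diatonic triads of F minor (harmonic minor): F minor (i), G diminished (ii°), Ab augmented (III+), Bb minor (iv), C major (V), Db major (VI), E diminished (vii°).
Diatonic triads of A minor (natural minor): A minor (i), B diminished (ii°), C major (III), D minor (iv), E minor (v), F major (VI), G major (VII).
Matching root and quality in both lists: C major.
That gives 1 common triad.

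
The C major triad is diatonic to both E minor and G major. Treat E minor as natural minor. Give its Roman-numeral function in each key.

The scale of E minor (natural minor) is E F# G A B C D; C is degree 6, and the triad built there (C-E-G) is major, so it is VI.
The scale of G major is G A B C D E F#; C is degree 4, and the triad built there (C-E-G) is major, so it is IV.

VI in E minor; IV in G major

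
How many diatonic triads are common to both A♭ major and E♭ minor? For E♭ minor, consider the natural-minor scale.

Diatonic triads of A♭ major: A♭ (I), B♭m (ii), Cm (iii), D♭ (IV), E♭ (V), Fm (vi), Gdim (vii°).
Diatonic triads of E♭ minor (natural minor): E♭m (i), Fdim (ii°), G♭ (III), A♭m (iv), B♭m (v), C♭ (VI), D♭ (VII).
Matching root and quality in both lists: B♭m, D♭.
That gives 2 common triads.

2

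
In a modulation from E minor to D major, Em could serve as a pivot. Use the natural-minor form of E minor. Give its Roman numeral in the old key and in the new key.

i in E minor; ii in D major

The scale of E minor (natural minor) is E F# G A B C D; E is degree 1, and the triad built there (E-G-B) is minor, so it is i.
The scale of D major is D E F# G A B C#; E is degree 2, and the triad built there (E-G-B) is minor, so it is ii.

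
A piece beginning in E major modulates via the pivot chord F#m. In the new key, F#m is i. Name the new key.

The numeral i denotes a minor triad on scale degree 1. With F# on degree 1, the tonic of the new key is F#.
Degree 1 carries a minor triad in minor keys, so the destination is F# minor.
Check: the diatonic triads of F# minor (natural minor) are F#m (i), G#dim (ii°), A (III), Bm (iv), C#m (v), D (VI), E (VII) — F#m is indeed i.

F# minor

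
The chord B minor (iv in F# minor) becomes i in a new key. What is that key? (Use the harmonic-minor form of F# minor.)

B minor

The numeral i denotes a minor triad on scale degree 1. With B on degree 1, the tonic of the new key is B.
Degree 1 carries a minor triad in minor keys, so the destination is B minor.
Check: the diatonic triads of B minor (natural minor) are Bm (i), C#dim (ii°), D (III), Em (iv), F#m (v), G (VI), A (VII) — B minor is indeed i.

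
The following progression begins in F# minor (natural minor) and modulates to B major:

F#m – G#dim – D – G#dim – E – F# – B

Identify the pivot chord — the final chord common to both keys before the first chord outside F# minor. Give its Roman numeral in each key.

E — VII in F# minor, IV in B major

Chords diatonic to F# minor: F#m, G#dim, A, Bm, C#m, D, E.
Reading the progression, the first chord not in that set is F#, so the modulation leaves F# minor there.
The chord immediately before F# is E, which is diatonic to both keys: VII in F# minor and IV in B major.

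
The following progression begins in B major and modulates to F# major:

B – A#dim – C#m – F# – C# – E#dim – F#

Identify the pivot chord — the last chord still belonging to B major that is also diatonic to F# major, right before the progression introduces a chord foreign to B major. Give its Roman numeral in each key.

F# — V in B major, I in F# major

Chords diatonic to B major: B, C#m, D#m, E, F#, G#m, A#dim.
Reading the progression, the first chord not in that set is C#, so the modulation leaves B major there.
The chord immediately before C# is F#, which is diatonic to both keys: V in B major and I in F# major.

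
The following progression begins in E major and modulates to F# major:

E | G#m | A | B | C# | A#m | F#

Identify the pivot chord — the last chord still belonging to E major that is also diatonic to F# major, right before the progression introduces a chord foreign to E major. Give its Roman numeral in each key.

B — V in E major, IV in F# major

Chords diatonic to E major: E, F#m, G#m, A, B, C#m, D#dim.
Reading the progression, the first chord not in that set is C#, so the modulation leaves E major there.
The chord immediately before C# is B, which is diatonic to both keys: V in E major and IV in F# major.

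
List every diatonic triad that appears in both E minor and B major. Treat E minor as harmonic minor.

B

Triads in E minor (harmonic minor): Em (i), F#dim (ii°), Gaug (III+), Am (iv), B (V), C (VI), D#dim (vii°).
Triads in B major: B (I), C#m (ii), D#m (iii), E (IV), F# (V), G#m (vi), A#dim (vii°).
Shared triads with their functions: B (V in E minor, I in B major).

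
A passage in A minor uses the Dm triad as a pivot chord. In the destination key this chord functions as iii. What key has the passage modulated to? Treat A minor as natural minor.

The numeral iii denotes a minor triad on scale degree 3. With D on degree 3, the tonic of the new key is Bb.
Degree 3 carries a minor triad in major keys, so the destination is Bb major.
Check: the diatonic triads of Bb major are Bb (I), Cm (ii), Dm (iii), Eb (IV), F (V), Gm (vi), Adim (vii°) — Dm is indeed iii.

Bb major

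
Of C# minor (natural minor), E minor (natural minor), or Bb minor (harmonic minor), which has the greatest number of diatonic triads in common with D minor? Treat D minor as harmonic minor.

Triads of D minor (harmonic minor): Dm (i), Edim (ii°), Faug (III+), Gm (iv), A (V), Bb (VI), C#dim (vii°).
C# minor (natural minor) shares 1: A.
E minor (natural minor) shares 0: none.
Bb minor (harmonic minor) shares 0: none.
The most common triads (1) are shared with C# minor.

C# minor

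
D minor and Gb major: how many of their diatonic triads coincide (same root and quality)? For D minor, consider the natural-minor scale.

Diatonic triads of D minor (natural minor): Dm (i), Edim (ii°), F (III), Gm (iv), Am (v), Bb (VI), C (VII).
Diatonic triads of Gb major: Gb (I), Abm (ii), Bbm (iii), Cb (IV), Db (V), Ebm (vi), Fdim (vii°).
No triad has the same root and quality in both keys.

0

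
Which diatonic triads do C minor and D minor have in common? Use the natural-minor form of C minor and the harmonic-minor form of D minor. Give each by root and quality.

Triads in C minor (natural minor): Cm (i), Ddim (ii°), Eb (III), Fm (iv), Gm (v), Ab (VI), Bb (VII).
Triads in D minor (harmonic minor): Dm (i), Edim (ii°), Faug (III+), Gm (iv), A (V), Bb (VI), C#dim (vii°).
Shared triads with their functions: Gm (v in C minor, iv in D minor); Bb (VII in C minor, VI in D minor).

Gm, Bb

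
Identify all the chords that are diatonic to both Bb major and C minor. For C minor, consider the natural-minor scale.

Triads in Bb major: Bb (I), Cm (ii), Dm (iii), Eb (IV), F (V), Gm (vi), Adim (vii°).
Triads in C minor (natural minor): Cm (i), Ddim (ii°), Eb (III), Fm (iv), Gm (v), Ab (VI), Bb (VII).
Shared triads with their functions: Bb (I in Bb major, VII in C minor); Cm (ii in Bb major, i in C minor); Eb (IV in Bb major, III in C minor); Gm (vi in Bb major, v in C minor).

Bb, Cm, Eb, Gm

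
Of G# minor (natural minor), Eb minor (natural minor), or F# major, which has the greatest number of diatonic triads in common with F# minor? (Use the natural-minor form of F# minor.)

Triads of F# minor (natural minor): F# minor (i), G# diminished (ii°), A major (III), B minor (iv), C# minor (v), D major (VI), E major (VII).
G# minor (natural minor) shares 2: C#m, E.
Eb minor (natural minor) shares 0: none.
F# major shares 0: none.
The most common triads (2) are shared with G# minor.

G# minor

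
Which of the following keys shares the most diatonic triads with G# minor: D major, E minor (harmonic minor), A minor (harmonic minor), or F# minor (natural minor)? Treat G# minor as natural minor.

Triads of G# minor (natural minor): G#m (i), A#dim (ii°), B (III), C#m (iv), D#m (v), E (VI), F# (VII).
D major shares 0: none.
E minor (harmonic minor) shares 1: B.
A minor (harmonic minor) shares 1: E.
F# minor (natural minor) shares 2: C#m, E.
The most common triads (2) are shared with F# minor.

F# minor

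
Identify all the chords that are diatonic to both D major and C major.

Em, G

Triads in D major: D (I), Em (ii), F#m (iii), G (IV), A (V), Bm (vi), C#dim (vii°).
Triads in C major: C (I), Dm (ii), Em (iii), F (IV), G (V), Am (vi), Bdim (vii°).
Shared triads with their functions: Em (ii in D major, iii in C major); G (IV in D major, V in C major).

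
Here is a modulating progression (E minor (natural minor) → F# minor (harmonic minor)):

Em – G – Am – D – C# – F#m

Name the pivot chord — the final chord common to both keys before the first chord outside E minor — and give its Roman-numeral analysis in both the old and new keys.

Chords diatonic to E minor: Em, F#dim, G, Am, Bm, C, D.
Reading the progression, the first chord not in that set is C#, so the modulation leaves E minor there.
The chord immediately before C# is D, which is diatonic to both keys: VII in E minor and VI in F# minor.

D — VII in E minor, VI in F# minor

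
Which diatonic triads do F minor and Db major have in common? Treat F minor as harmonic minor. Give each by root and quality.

Fm, Bbm, Db

Triads in F minor (harmonic minor): F minor (i), G diminished (ii°), Ab augmented (III+), Bb minor (iv), C major (V), Db major (VI), E diminished (vii°).
Triads in Db major: Db major (I), Eb minor (ii), F minor (iii), Gb major (IV), Ab major (V), Bb minor (vi), C diminished (vii°).
Shared triads with their functions: F minor (i in F minor, iii in Db major); Bb minor (iv in F minor, vi in Db major); Db major (VI in F minor, I in Db major).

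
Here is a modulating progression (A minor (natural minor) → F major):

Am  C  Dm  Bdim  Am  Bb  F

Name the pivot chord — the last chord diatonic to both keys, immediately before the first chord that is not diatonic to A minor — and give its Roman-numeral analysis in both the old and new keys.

Chords diatonic to A minor: Am, Bdim, C, Dm, Em, F, G.
Reading the progression, the first chord not in that set is Bb, so the modulation leaves A minor there.
The chord immediately before Bb is Am, which is diatonic to both keys: i in A minor and iii in F major.

Am — i in A minor, iii in F major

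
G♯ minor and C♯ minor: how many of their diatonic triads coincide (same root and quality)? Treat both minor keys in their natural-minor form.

4

Diatonic triads of G♯ minor (natural minor): G♯m (i), A♯dim (ii°), B (III), C♯m (iv), D♯m (v), E (VI), F♯ (VII).
Diatonic triads of C♯ minor (natural minor): C♯m (i), D♯dim (ii°), E (III), F♯m (iv), G♯m (v), A (VI), B (VII).
Matching root and quality in both lists: G♯m, B, C♯m, E.
That gives 4 common triads.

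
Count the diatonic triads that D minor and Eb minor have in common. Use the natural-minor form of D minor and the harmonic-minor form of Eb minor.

Diatonic triads of D minor (natural minor): D minor (i), E diminished (ii°), F major (III), G minor (iv), A minor (v), Bb major (VI), C major (VII).
Diatonic triads of Eb minor (harmonic minor): Eb minor (i), F diminished (ii°), Gb augmented (III+), Ab minor (iv), Bb major (V), Cb major (VI), D diminished (vii°).
Matching root and quality in both lists: Bb major.
That gives 1 common triad.

1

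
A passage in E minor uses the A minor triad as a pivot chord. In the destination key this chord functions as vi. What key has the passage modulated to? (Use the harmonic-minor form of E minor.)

The numeral vi denotes a minor triad on scale degree 6. With A on degree 6, the tonic of the new key is C.
Degree 6 carries a minor triad in major keys, so the destination is C major.
Check: the diatonic triads of C major are C (I), Dm (ii), Em (iii), F (IV), G (V), Am (vi), Bdim (vii°) — A minor is indeed vi.

C major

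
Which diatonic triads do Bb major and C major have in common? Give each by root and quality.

Dm, F

Triads in Bb major: Bb (I), Cm (ii), Dm (iii), Eb (IV), F (V), Gm (vi), Adim (vii°).
Triads in C major: C (I), Dm (ii), Em (iii), F (IV), G (V), Am (vi), Bdim (vii°).
Shared triads with their functions: Dm (iii in Bb major, ii in C major); F (V in Bb major, IV in C major).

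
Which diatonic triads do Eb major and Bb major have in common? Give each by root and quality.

Triads in Eb major: Eb major (I), F minor (ii), G minor (iii), Ab major (IV), Bb major (V), C minor (vi), D diminished (vii°).
Triads in Bb major: Bb major (I), C minor (ii), D minor (iii), Eb major (IV), F major (V), G minor (vi), A diminished (vii°).
Shared triads with their functions: Eb major (I in Eb major, IV in Bb major); G minor (iii in Eb major, vi in Bb major); Bb major (V in Eb major, I in Bb major); C minor (vi in Eb major, ii in Bb major).

Eb, Gm, Bb, Cm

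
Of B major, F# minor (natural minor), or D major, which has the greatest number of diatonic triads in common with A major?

F# minor

Triads of A major: A major (I), B minor (ii), C# minor (iii), D major (IV), E major (V), F# minor (vi), G# diminished (vii°).
B major shares 2: C#m, E.
F# minor (natural minor) shares 7: A, Bm, C#m, D, E, F#m, G#dim.
D major shares 4: A, Bm, D, F#m.
The most common triads (7) are shared with F# minor.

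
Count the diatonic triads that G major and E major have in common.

Diatonic triads of G major: G (I), Am (ii), Bm (iii), C (IV), D (V), Em (vi), F#dim (vii°).
Diatonic triads of E major: E (I), F#m (ii), G#m (iii), A (IV), B (V), C#m (vi), D#dim (vii°).
No triad has the same root and quality in both keys.

0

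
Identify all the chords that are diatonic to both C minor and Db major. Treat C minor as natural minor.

Triads in C minor (natural minor): C minor (i), D diminished (ii°), Eb major (III), F minor (iv), G minor (v), Ab major (VI), Bb major (VII).
Triads in Db major: Db major (I), Eb minor (ii), F minor (iii), Gb major (IV), Ab major (V), Bb minor (vi), C diminished (vii°).
Shared triads with their functions: F minor (iv in C minor, iii in Db major); Ab major (VI in C minor, V in Db major).

Fm, Ab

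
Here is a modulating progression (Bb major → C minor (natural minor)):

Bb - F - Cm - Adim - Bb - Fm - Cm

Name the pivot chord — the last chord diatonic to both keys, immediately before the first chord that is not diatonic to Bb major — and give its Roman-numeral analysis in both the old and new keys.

Bb — I in Bb major, VII in C minor

Chords diatonic to Bb major: Bb, Cm, Dm, Eb, F, Gm, Adim.
Reading the progression, the first chord not in that set is Fm, so the modulation leaves Bb major there.
The chord immediately before Fm is Bb, which is diatonic to both keys: I in Bb major and VII in C minor.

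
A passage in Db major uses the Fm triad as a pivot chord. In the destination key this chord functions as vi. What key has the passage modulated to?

Ab major

The numeral vi denotes a minor triad on scale degree 6. With F on degree 6, the tonic of the new key is Ab.
Degree 6 carries a minor triad in major keys, so the destination is Ab major.
Check: the diatonic triads of Ab major are Ab (I), Bbm (ii), Cm (iii), Db (IV), Eb (V), Fm (vi), Gdim (vii°) — Fm is indeed vi.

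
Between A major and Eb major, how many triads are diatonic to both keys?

Diatonic triads of A major: A major (I), B minor (ii), C# minor (iii), D major (IV), E major (V), F# minor (vi), G# diminished (vii°).
Diatonic triads of Eb major: Eb major (I), F minor (ii), G minor (iii), Ab major (IV), Bb major (V), C minor (vi), D diminished (vii°).
No triad has the same root and quality in both keys.

0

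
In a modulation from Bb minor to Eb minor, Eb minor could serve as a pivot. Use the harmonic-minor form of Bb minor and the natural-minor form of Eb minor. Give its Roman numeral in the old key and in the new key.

iv in Bb minor; i in Eb minor

The scale of Bb minor (harmonic minor) is Bb C Db Eb F Gb A; Eb is degree 4, and the triad built there (Eb-Gb-Bb) is minor, so it is iv.
The scale of Eb minor (natural minor) is Eb F Gb Ab Bb Cb Db; Eb is degree 1, and the triad built there (Eb-Gb-Bb) is minor, so it is i.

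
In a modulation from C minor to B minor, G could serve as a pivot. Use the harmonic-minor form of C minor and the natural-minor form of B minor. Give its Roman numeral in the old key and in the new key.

V in C minor; VI in B minor

The scale of C minor (harmonic minor) is C D Eb F G Ab B; G is degree 5, and the triad built there (G-B-D) is major, so it is V.
The scale of B minor (natural minor) is B C# D E F# G A; G is degree 6, and the triad built there (G-B-D) is major, so it is VI.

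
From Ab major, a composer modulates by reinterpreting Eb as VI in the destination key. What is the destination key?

G minor

The numeral VI denotes a major triad on scale degree 6. With Eb on degree 6, the tonic of the new key is G.
Degree 6 carries a major triad in minor keys, so the destination is G minor.
Check: the diatonic triads of G minor (natural minor) are Gm (i), Adim (ii°), Bb (III), Cm (iv), Dm (v), Eb (VI), F (VII) — Eb is indeed VI.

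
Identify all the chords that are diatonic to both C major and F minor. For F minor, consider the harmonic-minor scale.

Triads in C major: C major (I), D minor (ii), E minor (iii), F major (IV), G major (V), A minor (vi), B diminished (vii°).
Triads in F minor (harmonic minor): F minor (i), G diminished (ii°), A♭ augmented (III+), B♭ minor (iv), C major (V), D♭ major (VI), E diminished (vii°).
Shared triads with their functions: C major (I in C major, V in F minor).

C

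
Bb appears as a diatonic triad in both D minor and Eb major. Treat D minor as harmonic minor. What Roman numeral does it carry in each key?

VI in D minor; V in Eb major

The scale of D minor (harmonic minor) is D E F G A Bb C#; Bb is degree 6, and the triad built there (Bb-D-F) is major, so it is VI.
The scale of Eb major is Eb F G Ab Bb C D; Bb is degree 5, and the triad built there (Bb-D-F) is major, so it is V.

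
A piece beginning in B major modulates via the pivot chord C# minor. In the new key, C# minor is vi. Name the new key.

E major

The numeral vi denotes a minor triad on scale degree 6. With C# on degree 6, the tonic of the new key is E.
Degree 6 carries a minor triad in major keys, so the destination is E major.
Check: the diatonic triads of E major are E (I), F#m (ii), G#m (iii), A (IV), B (V), C#m (vi), D#dim (vii°) — C# minor is indeed vi.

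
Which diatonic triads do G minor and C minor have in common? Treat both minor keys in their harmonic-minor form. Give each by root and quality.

Triads in G minor (harmonic minor): Gm (i), Adim (ii°), Bbaug (III+), Cm (iv), D (V), Eb (VI), F#dim (vii°).
Triads in C minor (harmonic minor): Cm (i), Ddim (ii°), Ebaug (III+), Fm (iv), G (V), Ab (VI), Bdim (vii°).
Shared triads with their functions: Cm (iv in G minor, i in C minor).

Cm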